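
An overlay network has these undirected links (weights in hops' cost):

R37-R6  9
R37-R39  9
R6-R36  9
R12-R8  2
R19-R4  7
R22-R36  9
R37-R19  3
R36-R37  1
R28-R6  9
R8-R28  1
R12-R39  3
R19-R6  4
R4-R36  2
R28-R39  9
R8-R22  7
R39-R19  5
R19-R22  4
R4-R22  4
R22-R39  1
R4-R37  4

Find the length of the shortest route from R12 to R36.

Compare a few routes:
R12–R39–R22–R4–R36: 3+1+4+2 = 10
R12–R39–R19–R37–R36: 3+5+3+1 = 12
R12–R39–R22–R19–R37–R36: 3+1+4+3+1 = 12
R12–R39–R37–R36: 3+9+1 = 13
The minimum is 10 hops' cost via R12–R39–R22–R4–R36.

10 hops' cost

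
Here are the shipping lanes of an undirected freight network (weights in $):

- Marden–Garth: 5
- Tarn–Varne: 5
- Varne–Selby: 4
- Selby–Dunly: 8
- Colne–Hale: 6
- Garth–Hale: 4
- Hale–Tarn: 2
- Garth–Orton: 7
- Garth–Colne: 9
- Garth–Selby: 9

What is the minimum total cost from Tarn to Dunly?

$17

Enumerating some paths:
Tarn–Hale–Garth–Selby–Dunly: 2+4+9+8 = 23
Tarn–Varne–Selby–Dunly: 5+4+8 = 17
Cheapest is Tarn–Varne–Selby–Dunly at $17.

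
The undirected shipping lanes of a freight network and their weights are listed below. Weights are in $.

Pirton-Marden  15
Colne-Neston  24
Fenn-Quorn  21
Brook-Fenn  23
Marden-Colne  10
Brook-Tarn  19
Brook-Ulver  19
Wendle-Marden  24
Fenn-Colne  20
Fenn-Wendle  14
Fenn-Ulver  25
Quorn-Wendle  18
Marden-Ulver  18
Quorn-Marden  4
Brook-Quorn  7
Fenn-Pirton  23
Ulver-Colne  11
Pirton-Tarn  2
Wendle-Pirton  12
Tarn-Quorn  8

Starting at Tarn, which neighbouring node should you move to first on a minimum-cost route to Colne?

Compare a few routes:
Tarn → Quorn → Marden → Ulver → Colne: 8+4+18+11 = 41
Tarn → Quorn → Marden → Colne: 8+4+10 = 22
Tarn → Brook → Quorn → Marden → Colne: 19+7+4+10 = 40
Tarn → Pirton → Marden → Colne: 2+15+10 = 27
Cheapest is Tarn → Quorn → Marden → Colne at $22.
So from Tarn the first move is to Quorn.

Quorn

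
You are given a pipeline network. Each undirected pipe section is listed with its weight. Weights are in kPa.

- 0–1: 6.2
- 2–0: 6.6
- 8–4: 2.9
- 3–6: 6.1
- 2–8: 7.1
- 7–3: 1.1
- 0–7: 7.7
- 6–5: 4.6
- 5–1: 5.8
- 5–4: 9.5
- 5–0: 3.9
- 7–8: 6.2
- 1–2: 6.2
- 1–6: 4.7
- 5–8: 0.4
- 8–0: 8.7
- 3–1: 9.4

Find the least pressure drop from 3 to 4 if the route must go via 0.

16 kPa

Best 3 to 0: 3 → 7 → 0 costing 8.8
Shortest 0→4: 0 → 5 → 8 → 4 = 7.2
Total via 0: 8.8 + 7.2 = 16 kPa.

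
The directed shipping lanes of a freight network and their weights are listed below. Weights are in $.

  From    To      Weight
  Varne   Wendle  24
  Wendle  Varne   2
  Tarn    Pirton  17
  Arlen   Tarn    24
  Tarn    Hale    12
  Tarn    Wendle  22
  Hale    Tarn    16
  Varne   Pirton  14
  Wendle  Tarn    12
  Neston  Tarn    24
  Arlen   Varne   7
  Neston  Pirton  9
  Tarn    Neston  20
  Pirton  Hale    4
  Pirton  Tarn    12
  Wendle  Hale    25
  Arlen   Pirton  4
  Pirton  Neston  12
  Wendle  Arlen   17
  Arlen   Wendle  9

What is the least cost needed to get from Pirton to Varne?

Enumerating some paths:
Pirton → Neston → Tarn → Wendle → Varne: 12+24+22+2 = 60
Pirton → Tarn → Wendle → Arlen → Varne: 12+22+17+7 = 58
Pirton → Hale → Tarn → Wendle → Varne: 4+16+22+2 = 44
Pirton → Tarn → Wendle → Varne: 12+22+2 = 36
The minimum is $36 via Pirton → Tarn → Wendle → Varne.

$36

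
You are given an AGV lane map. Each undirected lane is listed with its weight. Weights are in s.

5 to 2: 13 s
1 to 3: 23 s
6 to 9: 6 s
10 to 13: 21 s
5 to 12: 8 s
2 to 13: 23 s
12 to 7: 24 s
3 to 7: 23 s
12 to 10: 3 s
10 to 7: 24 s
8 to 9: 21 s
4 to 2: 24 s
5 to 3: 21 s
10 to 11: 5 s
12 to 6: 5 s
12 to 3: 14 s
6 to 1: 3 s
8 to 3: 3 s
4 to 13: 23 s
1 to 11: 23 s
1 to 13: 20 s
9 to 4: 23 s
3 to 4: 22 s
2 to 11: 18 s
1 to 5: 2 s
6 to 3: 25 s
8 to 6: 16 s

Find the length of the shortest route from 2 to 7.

45 s

Shortest distances from 2:
2: 0
5: 13  (via 2)
1: 15  (via 5)
6: 18  (via 1)
11: 18  (via 2)
12: 21  (via 5)
10: 23  (via 11)
13: 23  (via 2)
4: 24  (via 2)
9: 24  (via 6)
3: 34  (via 5)
8: 34  (via 6)
7: 45  (via 12)
Shortest route: 2–5–12–7 = 45 s.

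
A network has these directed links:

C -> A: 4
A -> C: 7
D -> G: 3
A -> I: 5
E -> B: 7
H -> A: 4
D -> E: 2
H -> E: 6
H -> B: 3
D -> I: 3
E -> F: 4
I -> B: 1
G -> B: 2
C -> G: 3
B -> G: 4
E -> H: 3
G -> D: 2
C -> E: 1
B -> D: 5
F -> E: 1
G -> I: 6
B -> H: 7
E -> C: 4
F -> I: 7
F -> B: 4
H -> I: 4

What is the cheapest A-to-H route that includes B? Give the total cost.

Best A to B: A → I → B costing 6
Shortest B→H: B → H = 7
Total via B: 6 + 7 = 13.

13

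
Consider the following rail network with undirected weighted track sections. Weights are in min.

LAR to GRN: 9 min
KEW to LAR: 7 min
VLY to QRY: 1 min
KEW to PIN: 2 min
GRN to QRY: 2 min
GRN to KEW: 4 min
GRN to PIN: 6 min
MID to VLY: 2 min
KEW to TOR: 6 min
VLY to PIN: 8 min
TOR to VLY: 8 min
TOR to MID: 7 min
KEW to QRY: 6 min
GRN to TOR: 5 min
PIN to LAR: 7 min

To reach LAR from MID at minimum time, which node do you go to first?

VLY

Enumerating some paths:
MID - VLY - QRY - KEW - LAR: 2+1+6+7 = 16
MID - VLY - QRY - GRN - KEW - LAR: 2+1+2+4+7 = 16
MID - VLY - QRY - GRN - LAR: 2+1+2+9 = 14
Cheapest is MID - VLY - QRY - GRN - LAR at 14 min.
So from MID the first move is to VLY.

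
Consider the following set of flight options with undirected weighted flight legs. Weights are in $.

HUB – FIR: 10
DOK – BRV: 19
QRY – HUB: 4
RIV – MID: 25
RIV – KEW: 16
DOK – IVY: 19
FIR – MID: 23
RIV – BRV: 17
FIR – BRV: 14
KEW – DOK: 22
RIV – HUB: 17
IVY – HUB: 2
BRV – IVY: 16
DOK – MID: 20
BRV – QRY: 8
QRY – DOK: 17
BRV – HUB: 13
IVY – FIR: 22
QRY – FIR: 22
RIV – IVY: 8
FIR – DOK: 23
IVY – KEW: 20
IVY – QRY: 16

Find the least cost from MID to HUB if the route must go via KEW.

Shortest MID→KEW: MID → RIV → KEW = 41
Best KEW to HUB: KEW → IVY → HUB costing 22
Total via KEW: 41 + 22 = $63.

$63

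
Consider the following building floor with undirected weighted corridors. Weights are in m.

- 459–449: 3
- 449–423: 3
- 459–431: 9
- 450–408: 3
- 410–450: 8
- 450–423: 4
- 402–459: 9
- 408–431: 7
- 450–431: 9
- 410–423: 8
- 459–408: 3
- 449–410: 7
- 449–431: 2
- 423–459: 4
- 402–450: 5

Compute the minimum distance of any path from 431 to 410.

Running Dijkstra from 431:
431: 0
449: 2  (via 431)
423: 5  (via 449)
459: 5  (via 449)
408: 7  (via 431)
450: 9  (via 431)
410: 9  (via 449)
Shortest route: 431–449–410 = 9 m.

9 m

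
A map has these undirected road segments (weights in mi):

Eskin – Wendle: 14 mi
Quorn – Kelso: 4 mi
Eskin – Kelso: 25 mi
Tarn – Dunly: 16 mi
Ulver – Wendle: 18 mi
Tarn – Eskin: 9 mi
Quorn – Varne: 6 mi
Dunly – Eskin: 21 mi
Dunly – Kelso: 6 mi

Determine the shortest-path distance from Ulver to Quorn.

61 mi

Shortest distances from Ulver:
Ulver: 0
Wendle: 18  (via Ulver)
Eskin: 32  (via Wendle)
Tarn: 41  (via Eskin)
Dunly: 53  (via Eskin)
Kelso: 57  (via Eskin)
Quorn: 61  (via Kelso)
Shortest route: Ulver–Wendle–Eskin–Kelso–Quorn = 61 mi.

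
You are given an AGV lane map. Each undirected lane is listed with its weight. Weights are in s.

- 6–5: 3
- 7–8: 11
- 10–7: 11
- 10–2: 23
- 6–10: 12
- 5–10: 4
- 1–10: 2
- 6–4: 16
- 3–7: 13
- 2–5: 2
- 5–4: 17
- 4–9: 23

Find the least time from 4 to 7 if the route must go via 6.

Best 4 to 6: 4 → 6 costing 16
Shortest 6→7: 6 → 5 → 10 → 7 = 18
Total via 6: 16 + 18 = 34 s.

34 s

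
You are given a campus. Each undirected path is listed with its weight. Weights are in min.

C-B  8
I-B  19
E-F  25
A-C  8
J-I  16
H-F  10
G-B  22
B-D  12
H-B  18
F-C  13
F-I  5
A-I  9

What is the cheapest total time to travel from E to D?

58 min

Compare a few routes:
E - F - H - B - D: 25+10+18+12 = 65
E - F - I - B - D: 25+5+19+12 = 61
E - F - I - A - C - B - D: 25+5+9+8+8+12 = 67
E - F - C - B - D: 25+13+8+12 = 58
The minimum is 58 min via E - F - C - B - D.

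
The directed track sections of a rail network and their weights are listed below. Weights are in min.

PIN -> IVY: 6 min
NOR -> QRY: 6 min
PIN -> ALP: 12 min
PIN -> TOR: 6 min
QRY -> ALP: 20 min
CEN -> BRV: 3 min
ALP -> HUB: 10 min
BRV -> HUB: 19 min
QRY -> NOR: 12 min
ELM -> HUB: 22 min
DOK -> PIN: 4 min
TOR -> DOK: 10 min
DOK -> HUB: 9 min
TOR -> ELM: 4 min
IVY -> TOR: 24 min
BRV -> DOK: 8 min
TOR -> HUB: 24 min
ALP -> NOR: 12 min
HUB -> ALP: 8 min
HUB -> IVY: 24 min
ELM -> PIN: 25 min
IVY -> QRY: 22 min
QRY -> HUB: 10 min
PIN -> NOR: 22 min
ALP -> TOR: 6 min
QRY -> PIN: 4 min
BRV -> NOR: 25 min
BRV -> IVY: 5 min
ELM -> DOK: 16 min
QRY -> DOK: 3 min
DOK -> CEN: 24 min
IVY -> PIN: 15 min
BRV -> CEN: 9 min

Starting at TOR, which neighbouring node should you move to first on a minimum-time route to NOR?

DOK

Enumerating some paths:
TOR → DOK → HUB → ALP → NOR: 10+9+8+12 = 39
TOR → HUB → ALP → NOR: 24+8+12 = 44
TOR → DOK → PIN → ALP → NOR: 10+4+12+12 = 38
TOR → DOK → PIN → NOR: 10+4+22 = 36
Cheapest is TOR → DOK → PIN → NOR at 36 min.
So from TOR the first move is to DOK.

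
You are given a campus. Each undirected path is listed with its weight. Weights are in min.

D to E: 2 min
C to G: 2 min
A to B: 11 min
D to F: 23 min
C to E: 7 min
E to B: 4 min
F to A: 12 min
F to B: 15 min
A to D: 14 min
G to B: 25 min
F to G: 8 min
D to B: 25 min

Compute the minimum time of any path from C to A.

22 min

Candidate routes:
C - G - F - A: 2+8+12 = 22
C - E - D - A: 7+2+14 = 23
Cheapest is C - G - F - A at 22 min.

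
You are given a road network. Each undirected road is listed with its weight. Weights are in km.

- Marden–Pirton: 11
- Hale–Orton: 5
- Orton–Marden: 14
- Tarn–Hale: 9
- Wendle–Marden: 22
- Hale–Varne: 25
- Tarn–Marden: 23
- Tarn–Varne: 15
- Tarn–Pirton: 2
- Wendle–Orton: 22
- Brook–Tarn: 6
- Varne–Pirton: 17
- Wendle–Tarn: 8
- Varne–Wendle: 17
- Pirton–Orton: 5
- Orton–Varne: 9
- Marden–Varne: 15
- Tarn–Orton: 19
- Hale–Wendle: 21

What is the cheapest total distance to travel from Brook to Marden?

Running Dijkstra from Brook:
Brook: 0
Tarn: 6  (via Brook)
Pirton: 8  (via Tarn)
Orton: 13  (via Pirton)
Wendle: 14  (via Tarn)
Hale: 15  (via Tarn)
Marden: 19  (via Pirton)
Shortest route: Brook–Tarn–Pirton–Marden = 19 km.

19 km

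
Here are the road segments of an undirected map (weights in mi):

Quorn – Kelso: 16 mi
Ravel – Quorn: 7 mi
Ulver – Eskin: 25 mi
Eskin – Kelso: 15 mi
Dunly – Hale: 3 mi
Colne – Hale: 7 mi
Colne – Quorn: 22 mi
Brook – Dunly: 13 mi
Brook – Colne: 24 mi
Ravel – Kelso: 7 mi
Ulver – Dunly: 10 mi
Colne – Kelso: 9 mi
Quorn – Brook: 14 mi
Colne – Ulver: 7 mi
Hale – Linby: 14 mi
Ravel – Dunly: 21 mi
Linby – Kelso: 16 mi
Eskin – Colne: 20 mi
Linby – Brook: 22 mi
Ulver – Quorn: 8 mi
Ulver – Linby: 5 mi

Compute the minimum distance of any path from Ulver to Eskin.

25 mi

Running Dijkstra from Ulver:
Ulver: 0
Linby: 5  (via Ulver)
Colne: 7  (via Ulver)
Quorn: 8  (via Ulver)
Dunly: 10  (via Ulver)
Hale: 13  (via Dunly)
Ravel: 15  (via Quorn)
Kelso: 16  (via Colne)
Brook: 22  (via Quorn)
Eskin: 25  (via Ulver)
Shortest route: Ulver–Eskin = 25 mi.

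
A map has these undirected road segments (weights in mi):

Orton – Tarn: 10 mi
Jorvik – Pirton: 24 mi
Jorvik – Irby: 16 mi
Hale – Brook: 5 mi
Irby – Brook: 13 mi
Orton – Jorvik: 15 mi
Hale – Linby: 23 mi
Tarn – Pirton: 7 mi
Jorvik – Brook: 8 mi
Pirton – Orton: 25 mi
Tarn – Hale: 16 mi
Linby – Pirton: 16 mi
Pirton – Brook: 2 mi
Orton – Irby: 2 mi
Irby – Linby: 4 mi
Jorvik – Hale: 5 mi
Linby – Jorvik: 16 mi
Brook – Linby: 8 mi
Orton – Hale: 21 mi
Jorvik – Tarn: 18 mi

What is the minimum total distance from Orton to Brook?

14 mi

Running Dijkstra from Orton:
Orton: 0
Irby: 2  (via Orton)
Linby: 6  (via Irby)
Tarn: 10  (via Orton)
Brook: 14  (via Linby)
Shortest route: Orton → Irby → Linby → Brook = 14 mi.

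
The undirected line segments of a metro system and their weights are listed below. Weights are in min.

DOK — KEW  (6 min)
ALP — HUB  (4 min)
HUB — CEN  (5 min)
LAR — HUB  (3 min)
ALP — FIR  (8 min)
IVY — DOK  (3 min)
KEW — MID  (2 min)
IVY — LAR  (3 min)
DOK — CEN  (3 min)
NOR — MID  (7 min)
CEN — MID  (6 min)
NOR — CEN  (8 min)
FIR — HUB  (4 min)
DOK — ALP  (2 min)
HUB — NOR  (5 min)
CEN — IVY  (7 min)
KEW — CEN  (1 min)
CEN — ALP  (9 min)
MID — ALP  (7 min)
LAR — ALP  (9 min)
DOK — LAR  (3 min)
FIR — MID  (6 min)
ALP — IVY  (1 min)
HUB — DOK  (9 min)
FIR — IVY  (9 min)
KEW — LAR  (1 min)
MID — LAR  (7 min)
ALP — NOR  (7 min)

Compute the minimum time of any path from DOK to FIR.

10 min

Enumerating some paths:
DOK–CEN–KEW–MID–FIR: 3+1+2+6 = 12
DOK–ALP–FIR: 2+8 = 10
DOK–CEN–HUB–FIR: 3+5+4 = 12
Cheapest is DOK–ALP–FIR at 10 min.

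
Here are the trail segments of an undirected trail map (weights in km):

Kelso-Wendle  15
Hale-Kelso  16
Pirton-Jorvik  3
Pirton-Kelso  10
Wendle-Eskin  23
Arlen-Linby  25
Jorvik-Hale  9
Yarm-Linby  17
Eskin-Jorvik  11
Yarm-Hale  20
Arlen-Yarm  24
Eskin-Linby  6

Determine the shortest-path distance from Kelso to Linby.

Enumerating some paths:
Kelso - Hale - Yarm - Linby: 16+20+17 = 53
Kelso - Hale - Jorvik - Eskin - Linby: 16+9+11+6 = 42
Kelso - Wendle - Eskin - Linby: 15+23+6 = 44
Kelso - Pirton - Jorvik - Eskin - Linby: 10+3+11+6 = 30
The minimum is 30 km via Kelso - Pirton - Jorvik - Eskin - Linby.

30 km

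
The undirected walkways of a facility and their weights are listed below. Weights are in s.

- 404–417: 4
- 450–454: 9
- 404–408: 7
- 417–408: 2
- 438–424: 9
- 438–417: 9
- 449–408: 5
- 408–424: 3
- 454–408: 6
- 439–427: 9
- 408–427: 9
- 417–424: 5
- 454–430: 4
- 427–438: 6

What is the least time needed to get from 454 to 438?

17 s

Compare a few routes:
454 → 408 → 427 → 438: 6+9+6 = 21
454 → 408 → 424 → 438: 6+3+9 = 18
454 → 408 → 417 → 424 → 438: 6+2+5+9 = 22
454 → 408 → 417 → 438: 6+2+9 = 17
The minimum is 17 s via 454 → 408 → 417 → 438.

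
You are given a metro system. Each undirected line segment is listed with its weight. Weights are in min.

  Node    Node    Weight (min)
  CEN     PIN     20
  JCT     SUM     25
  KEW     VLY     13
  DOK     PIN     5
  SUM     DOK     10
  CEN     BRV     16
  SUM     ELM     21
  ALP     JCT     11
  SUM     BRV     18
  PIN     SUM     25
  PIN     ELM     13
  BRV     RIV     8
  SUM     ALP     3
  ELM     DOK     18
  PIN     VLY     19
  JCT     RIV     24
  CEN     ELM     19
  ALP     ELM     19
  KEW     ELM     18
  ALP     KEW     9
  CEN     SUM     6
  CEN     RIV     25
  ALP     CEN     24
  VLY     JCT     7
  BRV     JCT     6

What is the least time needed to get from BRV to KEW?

26 min

Candidate routes:
BRV → JCT → VLY → KEW: 6+7+13 = 26
BRV → SUM → ALP → KEW: 18+3+9 = 30
The minimum is 26 min via BRV → JCT → VLY → KEW.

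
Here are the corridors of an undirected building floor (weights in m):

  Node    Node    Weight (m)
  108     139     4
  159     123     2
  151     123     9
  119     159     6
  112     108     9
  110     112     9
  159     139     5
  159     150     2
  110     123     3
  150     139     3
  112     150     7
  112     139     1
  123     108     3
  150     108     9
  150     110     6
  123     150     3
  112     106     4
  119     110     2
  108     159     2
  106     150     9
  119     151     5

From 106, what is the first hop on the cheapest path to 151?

112

Candidate routes:
106–112–139–150–123–151: 4+1+3+3+9 = 20
106–112–139–150–110–119–151: 4+1+3+6+2+5 = 21
The minimum is 20 m via 106–112–139–150–123–151.
So from 106 the first move is to 112.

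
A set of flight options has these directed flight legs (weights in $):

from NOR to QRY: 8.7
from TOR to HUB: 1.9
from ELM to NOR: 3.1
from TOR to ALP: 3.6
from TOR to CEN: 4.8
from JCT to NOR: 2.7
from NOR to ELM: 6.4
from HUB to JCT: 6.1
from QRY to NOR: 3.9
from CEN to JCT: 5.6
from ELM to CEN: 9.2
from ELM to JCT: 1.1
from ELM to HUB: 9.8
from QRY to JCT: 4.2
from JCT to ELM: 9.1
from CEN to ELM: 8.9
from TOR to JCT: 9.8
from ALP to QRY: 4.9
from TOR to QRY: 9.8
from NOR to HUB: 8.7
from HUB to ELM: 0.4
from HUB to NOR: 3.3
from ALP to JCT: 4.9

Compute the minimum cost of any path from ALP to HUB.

$16.3

Compare a few routes:
ALP–JCT–NOR–HUB: 4.9+2.7+8.7 = 16.3
ALP–QRY–JCT–NOR–HUB: 4.9+4.2+2.7+8.7 = 20.5
ALP–JCT–NOR–ELM–HUB: 4.9+2.7+6.4+9.8 = 23.8
ALP–QRY–NOR–HUB: 4.9+3.9+8.7 = 17.5
The minimum is $16.3 via ALP–JCT–NOR–HUB.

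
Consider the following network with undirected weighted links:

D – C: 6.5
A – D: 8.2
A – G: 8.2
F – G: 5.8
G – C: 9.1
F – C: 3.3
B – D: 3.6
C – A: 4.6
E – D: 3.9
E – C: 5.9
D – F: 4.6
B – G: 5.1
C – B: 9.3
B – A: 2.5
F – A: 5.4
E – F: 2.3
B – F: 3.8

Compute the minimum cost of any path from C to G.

9.1

Candidate routes:
C - F - B - G: 3.3+3.8+5.1 = 12.2
C - A - G: 4.6+8.2 = 12.8
C - G: 9.1 = 9.1
C - A - B - G: 4.6+2.5+5.1 = 12.2
The minimum is 9.1 via C - G.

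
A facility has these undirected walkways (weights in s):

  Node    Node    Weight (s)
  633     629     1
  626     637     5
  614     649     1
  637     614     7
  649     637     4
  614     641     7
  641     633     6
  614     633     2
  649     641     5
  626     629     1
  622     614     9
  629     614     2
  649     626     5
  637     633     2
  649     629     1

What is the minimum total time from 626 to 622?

Compare a few routes:
626–629–614–622: 1+2+9 = 12
626–629–633–614–622: 1+1+2+9 = 13
626–649–614–622: 5+1+9 = 15
Cheapest is 626–629–614–622 at 12 s.

12 s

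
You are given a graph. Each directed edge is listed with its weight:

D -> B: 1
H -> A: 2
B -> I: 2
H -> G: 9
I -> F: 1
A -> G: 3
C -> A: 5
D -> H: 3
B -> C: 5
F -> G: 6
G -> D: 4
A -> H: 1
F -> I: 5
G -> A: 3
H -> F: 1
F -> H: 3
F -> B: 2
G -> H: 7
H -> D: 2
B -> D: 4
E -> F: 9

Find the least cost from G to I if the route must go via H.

Shortest G→H: G → A → H = 4
Shortest H→I: H → F → B → I = 5
Total via H: 4 + 5 = 9.

9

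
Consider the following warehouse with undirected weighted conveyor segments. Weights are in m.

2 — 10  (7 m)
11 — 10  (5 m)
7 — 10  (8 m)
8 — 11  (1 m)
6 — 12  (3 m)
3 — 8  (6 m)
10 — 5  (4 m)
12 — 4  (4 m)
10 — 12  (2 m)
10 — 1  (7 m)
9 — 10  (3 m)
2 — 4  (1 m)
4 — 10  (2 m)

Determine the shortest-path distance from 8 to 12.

Compare a few routes:
8–11–10–12: 1+5+2 = 8
8–11–10–2–4–12: 1+5+7+1+4 = 18
8–11–10–4–12: 1+5+2+4 = 12
Cheapest is 8–11–10–12 at 8 m.

8 m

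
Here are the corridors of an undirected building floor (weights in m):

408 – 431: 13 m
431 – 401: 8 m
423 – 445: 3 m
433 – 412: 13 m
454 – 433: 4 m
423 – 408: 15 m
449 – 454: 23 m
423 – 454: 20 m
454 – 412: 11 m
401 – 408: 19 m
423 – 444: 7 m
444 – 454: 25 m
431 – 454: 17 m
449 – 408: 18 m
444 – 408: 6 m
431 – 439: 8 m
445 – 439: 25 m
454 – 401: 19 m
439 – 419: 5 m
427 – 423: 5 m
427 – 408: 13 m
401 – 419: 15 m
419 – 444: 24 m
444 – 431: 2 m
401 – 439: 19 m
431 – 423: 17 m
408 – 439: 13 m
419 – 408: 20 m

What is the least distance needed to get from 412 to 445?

Running Dijkstra from 412:
412: 0
454: 11  (via 412)
433: 13  (via 412)
431: 28  (via 454)
401: 30  (via 454)
444: 30  (via 431)
423: 31  (via 454)
449: 34  (via 454)
445: 34  (via 423)
Shortest route: 412–454–423–445 = 34 m.

34 m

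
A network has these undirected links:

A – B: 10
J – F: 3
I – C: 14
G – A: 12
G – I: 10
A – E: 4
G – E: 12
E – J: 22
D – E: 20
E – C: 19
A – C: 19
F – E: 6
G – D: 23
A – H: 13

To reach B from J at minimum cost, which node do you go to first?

Enumerating some paths:
J–F–E–G–A–B: 3+6+12+12+10 = 43
J–E–G–A–B: 22+12+12+10 = 56
J–E–A–B: 22+4+10 = 36
J–F–E–A–B: 3+6+4+10 = 23
The minimum is 23 via J–F–E–A–B.
So from J the first move is to F.

F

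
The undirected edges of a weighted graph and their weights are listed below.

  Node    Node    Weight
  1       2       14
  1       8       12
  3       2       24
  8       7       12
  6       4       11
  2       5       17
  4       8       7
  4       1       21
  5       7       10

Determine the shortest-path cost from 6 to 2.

44

Compare a few routes:
6 - 4 - 8 - 7 - 5 - 2: 11+7+12+10+17 = 57
6 - 4 - 1 - 2: 11+21+14 = 46
6 - 4 - 8 - 1 - 2: 11+7+12+14 = 44
The minimum is 44 via 6 - 4 - 8 - 1 - 2.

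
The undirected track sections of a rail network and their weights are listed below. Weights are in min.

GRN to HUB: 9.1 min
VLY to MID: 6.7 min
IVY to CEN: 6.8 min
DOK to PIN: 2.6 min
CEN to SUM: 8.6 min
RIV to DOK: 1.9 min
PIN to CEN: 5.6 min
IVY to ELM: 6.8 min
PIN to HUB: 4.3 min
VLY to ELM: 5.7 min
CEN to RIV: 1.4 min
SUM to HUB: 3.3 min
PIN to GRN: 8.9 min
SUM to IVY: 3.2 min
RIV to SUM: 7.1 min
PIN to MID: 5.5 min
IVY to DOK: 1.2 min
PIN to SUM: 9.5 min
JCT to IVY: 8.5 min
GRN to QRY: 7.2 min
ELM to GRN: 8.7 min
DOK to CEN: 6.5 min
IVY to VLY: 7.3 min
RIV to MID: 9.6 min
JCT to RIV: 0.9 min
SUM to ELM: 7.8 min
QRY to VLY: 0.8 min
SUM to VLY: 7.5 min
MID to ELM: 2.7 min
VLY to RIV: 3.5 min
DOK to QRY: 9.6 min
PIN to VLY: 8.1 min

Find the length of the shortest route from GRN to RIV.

Enumerating some paths:
GRN → QRY → VLY → RIV: 7.2+0.8+3.5 = 11.5
GRN → PIN → DOK → RIV: 8.9+2.6+1.9 = 13.4
The minimum is 11.5 min via GRN → QRY → VLY → RIV.

11.5 min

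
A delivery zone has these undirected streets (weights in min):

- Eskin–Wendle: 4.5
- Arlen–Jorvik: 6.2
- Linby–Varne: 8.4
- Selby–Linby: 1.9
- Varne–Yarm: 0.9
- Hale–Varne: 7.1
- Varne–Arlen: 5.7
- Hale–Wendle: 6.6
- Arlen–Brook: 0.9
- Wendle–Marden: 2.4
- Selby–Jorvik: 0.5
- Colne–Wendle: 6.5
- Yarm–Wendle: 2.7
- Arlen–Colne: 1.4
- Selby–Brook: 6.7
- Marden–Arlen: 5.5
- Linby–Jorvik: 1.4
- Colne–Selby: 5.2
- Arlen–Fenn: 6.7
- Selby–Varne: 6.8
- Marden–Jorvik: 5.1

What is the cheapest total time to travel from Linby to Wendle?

8.9 min

Settle nodes by increasing distance from Linby:
Linby: 0
Jorvik: 1.4  (via Linby)
Selby: 1.9  (via Linby)
Marden: 6.5  (via Jorvik)
Colne: 7.1  (via Selby)
Arlen: 7.6  (via Jorvik)
Varne: 8.4  (via Linby)
Brook: 8.5  (via Arlen)
Wendle: 8.9  (via Marden)
Shortest route: Linby → Jorvik → Marden → Wendle = 8.9 min.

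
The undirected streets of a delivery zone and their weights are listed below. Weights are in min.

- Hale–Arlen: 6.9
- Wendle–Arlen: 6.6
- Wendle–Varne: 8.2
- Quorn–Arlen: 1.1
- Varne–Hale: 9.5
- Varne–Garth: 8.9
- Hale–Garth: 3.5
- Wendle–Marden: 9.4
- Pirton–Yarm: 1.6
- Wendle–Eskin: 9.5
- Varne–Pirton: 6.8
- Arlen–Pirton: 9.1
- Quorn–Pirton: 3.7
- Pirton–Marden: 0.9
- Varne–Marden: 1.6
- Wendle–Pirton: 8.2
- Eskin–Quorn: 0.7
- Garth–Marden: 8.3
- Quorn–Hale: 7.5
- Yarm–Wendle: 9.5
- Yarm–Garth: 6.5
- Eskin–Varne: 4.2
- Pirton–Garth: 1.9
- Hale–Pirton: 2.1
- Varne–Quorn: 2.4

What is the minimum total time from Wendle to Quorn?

Settle nodes by increasing distance from Wendle:
Wendle: 0
Arlen: 6.6  (via Wendle)
Quorn: 7.7  (via Arlen)
Shortest route: Wendle → Arlen → Quorn = 7.7 min.

7.7 min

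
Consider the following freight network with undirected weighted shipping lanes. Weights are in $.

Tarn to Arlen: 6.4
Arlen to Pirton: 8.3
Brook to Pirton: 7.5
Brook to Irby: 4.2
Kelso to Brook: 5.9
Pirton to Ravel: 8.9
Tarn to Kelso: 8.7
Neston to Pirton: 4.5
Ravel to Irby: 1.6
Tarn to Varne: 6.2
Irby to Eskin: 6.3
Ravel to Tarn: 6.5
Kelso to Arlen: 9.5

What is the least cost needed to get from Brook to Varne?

Shortest distances from Brook:
Brook: 0
Irby: 4.2  (via Brook)
Ravel: 5.8  (via Irby)
Kelso: 5.9  (via Brook)
Pirton: 7.5  (via Brook)
Eskin: 10.5  (via Irby)
Neston: 12  (via Pirton)
Tarn: 12.3  (via Ravel)
Arlen: 15.4  (via Kelso)
Varne: 18.5  (via Tarn)
Shortest route: Brook → Irby → Ravel → Tarn → Varne = $18.5.

$18.5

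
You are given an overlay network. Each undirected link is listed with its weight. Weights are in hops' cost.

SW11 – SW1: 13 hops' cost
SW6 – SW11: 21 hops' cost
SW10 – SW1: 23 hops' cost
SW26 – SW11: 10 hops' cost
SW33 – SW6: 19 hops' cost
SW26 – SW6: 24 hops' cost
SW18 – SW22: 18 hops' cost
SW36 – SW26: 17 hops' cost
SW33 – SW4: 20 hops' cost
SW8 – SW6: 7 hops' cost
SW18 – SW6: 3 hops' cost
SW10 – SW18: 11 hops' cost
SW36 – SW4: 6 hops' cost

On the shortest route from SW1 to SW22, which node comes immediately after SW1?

SW10

Candidate routes:
SW1 → SW11 → SW6 → SW18 → SW22: 13+21+3+18 = 55
SW1 → SW11 → SW26 → SW6 → SW18 → SW22: 13+10+24+3+18 = 68
SW1 → SW10 → SW18 → SW22: 23+11+18 = 52
SW1 → SW11 → SW26 → SW36 → SW4 → SW33 → SW6 → SW18 → SW22: 13+10+17+6+20+19+3+18 = 106
The minimum is 52 hops' cost via SW1 → SW10 → SW18 → SW22.
So from SW1 the first move is to SW10.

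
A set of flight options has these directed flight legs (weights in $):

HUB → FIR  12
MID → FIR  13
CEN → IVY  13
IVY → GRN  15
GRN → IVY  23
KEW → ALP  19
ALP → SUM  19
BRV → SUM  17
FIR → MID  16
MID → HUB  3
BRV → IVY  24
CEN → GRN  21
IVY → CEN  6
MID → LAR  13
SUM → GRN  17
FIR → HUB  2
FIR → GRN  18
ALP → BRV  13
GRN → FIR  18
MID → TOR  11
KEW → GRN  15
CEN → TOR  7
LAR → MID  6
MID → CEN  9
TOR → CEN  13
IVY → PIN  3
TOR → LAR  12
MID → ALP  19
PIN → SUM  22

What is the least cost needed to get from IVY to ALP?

Candidate routes:
IVY–CEN–TOR–LAR–MID–ALP: 6+7+12+6+19 = 50
IVY–GRN–FIR–MID–ALP: 15+18+16+19 = 68
IVY–CEN–GRN–FIR–MID–ALP: 6+21+18+16+19 = 80
IVY–PIN–SUM–GRN–FIR–MID–ALP: 3+22+17+18+16+19 = 95
The minimum is $50 via IVY–CEN–TOR–LAR–MID–ALP.

$50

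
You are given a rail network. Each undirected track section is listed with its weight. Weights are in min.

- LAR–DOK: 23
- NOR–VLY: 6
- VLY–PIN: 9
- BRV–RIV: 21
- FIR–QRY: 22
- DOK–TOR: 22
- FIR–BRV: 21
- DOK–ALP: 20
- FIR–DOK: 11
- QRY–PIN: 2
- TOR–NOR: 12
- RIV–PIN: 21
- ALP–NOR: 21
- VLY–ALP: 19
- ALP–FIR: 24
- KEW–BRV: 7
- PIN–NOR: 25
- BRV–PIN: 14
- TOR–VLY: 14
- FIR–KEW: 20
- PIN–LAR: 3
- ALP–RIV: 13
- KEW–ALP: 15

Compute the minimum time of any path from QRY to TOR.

Compare a few routes:
QRY–PIN–VLY–TOR: 2+9+14 = 25
QRY–PIN–VLY–NOR–TOR: 2+9+6+12 = 29
Cheapest is QRY–PIN–VLY–TOR at 25 min.

25 min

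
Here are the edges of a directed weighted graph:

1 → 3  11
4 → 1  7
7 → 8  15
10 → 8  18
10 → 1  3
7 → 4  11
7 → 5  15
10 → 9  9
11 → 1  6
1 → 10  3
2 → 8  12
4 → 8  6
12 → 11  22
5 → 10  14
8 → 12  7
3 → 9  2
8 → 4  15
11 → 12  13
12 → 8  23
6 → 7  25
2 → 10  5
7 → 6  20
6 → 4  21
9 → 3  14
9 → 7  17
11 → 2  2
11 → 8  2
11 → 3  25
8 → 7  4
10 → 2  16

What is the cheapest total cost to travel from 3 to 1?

37

Candidate routes:
3 - 9 - 7 - 4 - 1: 2+17+11+7 = 37
3 - 9 - 7 - 5 - 10 - 1: 2+17+15+14+3 = 51
3 - 9 - 7 - 8 - 4 - 1: 2+17+15+15+7 = 56
The minimum is 37 via 3 - 9 - 7 - 4 - 1.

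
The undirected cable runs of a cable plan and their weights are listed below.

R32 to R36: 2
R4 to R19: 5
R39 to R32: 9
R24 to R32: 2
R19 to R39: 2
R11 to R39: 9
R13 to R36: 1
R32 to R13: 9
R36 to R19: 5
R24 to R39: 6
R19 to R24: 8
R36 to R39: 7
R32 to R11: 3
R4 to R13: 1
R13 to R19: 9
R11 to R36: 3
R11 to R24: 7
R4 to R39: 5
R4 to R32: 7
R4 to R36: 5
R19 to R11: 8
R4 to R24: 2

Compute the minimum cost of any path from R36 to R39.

7

Enumerating some paths:
R36 - R13 - R4 - R19 - R39: 1+1+5+2 = 9
R36 - R39: 7 = 7
R36 - R4 - R39: 5+5 = 10
Cheapest is R36 - R39 at 7.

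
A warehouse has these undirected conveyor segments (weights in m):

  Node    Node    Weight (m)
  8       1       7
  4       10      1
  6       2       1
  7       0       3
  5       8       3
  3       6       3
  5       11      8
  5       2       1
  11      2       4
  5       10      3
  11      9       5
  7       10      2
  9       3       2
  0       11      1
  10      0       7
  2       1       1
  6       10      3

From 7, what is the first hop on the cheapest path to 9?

0

Candidate routes:
7 - 10 - 6 - 3 - 9: 2+3+3+2 = 10
7 - 0 - 11 - 9: 3+1+5 = 9
The minimum is 9 m via 7 - 0 - 11 - 9.
So from 7 the first move is to 0.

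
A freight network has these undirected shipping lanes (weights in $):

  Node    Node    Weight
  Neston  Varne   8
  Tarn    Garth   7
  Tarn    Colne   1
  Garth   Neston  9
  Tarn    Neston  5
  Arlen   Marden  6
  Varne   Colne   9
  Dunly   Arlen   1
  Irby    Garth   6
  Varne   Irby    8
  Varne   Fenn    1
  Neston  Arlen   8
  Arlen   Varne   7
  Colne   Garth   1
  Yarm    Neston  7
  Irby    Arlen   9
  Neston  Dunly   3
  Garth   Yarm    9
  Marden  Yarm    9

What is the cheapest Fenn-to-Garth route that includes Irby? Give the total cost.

$15

Best Fenn to Irby: Fenn–Varne–Irby costing 9
Best Irby to Garth: Irby–Garth costing 6
Total via Irby: 9 + 6 = $15.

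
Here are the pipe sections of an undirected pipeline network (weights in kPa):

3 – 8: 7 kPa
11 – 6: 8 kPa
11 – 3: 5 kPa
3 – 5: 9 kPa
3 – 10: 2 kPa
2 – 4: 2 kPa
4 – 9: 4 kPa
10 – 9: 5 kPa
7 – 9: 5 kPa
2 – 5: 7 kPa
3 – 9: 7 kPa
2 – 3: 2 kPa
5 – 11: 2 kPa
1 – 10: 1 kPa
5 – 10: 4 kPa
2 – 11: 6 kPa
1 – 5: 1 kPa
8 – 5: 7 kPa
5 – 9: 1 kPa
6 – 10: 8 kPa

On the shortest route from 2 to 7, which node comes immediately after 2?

Candidate routes:
2 - 3 - 10 - 1 - 5 - 9 - 7: 2+2+1+1+1+5 = 12
2 - 4 - 9 - 7: 2+4+5 = 11
2 - 5 - 9 - 7: 7+1+5 = 13
Cheapest is 2 - 4 - 9 - 7 at 11 kPa.
So from 2 the first move is to 4.

4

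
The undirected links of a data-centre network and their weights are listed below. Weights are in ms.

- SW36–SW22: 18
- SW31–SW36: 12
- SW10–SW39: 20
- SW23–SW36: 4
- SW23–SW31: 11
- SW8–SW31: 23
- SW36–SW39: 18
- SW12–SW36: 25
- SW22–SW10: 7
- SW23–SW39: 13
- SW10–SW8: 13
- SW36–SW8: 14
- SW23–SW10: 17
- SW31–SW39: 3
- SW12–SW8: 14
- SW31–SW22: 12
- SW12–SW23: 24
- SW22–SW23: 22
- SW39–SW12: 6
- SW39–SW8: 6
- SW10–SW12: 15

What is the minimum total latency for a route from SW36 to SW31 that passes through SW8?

23 ms

Best SW36 to SW8: SW36 → SW8 costing 14
Shortest SW8→SW31: SW8 → SW39 → SW31 = 9
Total via SW8: 14 + 9 = 23 ms.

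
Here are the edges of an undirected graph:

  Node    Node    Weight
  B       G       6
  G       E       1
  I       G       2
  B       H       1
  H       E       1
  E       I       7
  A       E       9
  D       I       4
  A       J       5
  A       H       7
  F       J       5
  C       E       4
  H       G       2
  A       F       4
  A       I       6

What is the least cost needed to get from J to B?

Running Dijkstra from J:
J: 0
A: 5  (via J)
F: 5  (via J)
I: 11  (via A)
H: 12  (via A)
B: 13  (via H)
Shortest route: J → A → H → B = 13.

13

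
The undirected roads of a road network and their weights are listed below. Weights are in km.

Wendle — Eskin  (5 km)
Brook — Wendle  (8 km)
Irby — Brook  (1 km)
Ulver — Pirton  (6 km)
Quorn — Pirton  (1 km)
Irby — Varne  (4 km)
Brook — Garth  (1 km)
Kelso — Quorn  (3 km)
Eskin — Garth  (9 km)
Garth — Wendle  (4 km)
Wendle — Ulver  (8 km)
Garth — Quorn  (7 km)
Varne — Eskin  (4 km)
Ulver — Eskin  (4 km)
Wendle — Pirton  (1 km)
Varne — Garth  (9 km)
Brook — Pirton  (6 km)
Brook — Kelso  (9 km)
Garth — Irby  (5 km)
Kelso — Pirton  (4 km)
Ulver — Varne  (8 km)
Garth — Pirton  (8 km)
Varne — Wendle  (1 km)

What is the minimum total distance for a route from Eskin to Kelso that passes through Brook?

Best Eskin to Brook: Eskin–Varne–Irby–Brook costing 9
Best Brook to Kelso: Brook–Kelso costing 9
Total via Brook: 9 + 9 = 18 km.

18 km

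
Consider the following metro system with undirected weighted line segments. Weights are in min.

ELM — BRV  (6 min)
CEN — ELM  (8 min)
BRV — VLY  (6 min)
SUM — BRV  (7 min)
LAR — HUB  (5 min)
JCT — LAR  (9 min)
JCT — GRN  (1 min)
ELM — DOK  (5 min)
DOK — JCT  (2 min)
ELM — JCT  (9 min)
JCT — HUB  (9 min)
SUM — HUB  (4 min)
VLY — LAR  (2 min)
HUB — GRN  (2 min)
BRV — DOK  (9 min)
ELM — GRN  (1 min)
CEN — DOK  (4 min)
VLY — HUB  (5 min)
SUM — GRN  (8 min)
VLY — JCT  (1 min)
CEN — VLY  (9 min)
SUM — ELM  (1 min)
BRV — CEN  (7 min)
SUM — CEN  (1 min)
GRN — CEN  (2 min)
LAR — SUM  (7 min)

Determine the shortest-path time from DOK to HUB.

5 min

Settle nodes by increasing distance from DOK:
DOK: 0
JCT: 2  (via DOK)
VLY: 3  (via JCT)
GRN: 3  (via JCT)
ELM: 4  (via GRN)
CEN: 4  (via DOK)
SUM: 5  (via ELM)
LAR: 5  (via VLY)
HUB: 5  (via GRN)
Shortest route: DOK–JCT–GRN–HUB = 5 min.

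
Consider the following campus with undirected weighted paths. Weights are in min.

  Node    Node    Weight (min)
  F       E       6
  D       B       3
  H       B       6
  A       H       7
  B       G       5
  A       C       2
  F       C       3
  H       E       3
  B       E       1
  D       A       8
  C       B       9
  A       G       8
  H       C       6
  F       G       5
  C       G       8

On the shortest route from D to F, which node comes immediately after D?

B

Candidate routes:
D - B - G - F: 3+5+5 = 13
D - A - C - F: 8+2+3 = 13
D - B - E - F: 3+1+6 = 10
The minimum is 10 min via D - B - E - F.
So from D the first move is to B.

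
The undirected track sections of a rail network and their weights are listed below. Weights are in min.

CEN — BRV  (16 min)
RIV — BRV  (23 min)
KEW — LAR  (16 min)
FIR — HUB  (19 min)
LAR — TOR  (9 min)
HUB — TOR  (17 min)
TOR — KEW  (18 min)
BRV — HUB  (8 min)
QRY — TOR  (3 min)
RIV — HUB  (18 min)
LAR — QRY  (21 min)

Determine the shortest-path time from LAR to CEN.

50 min

Running Dijkstra from LAR:
LAR: 0
TOR: 9  (via LAR)
QRY: 12  (via TOR)
KEW: 16  (via LAR)
HUB: 26  (via TOR)
BRV: 34  (via HUB)
RIV: 44  (via HUB)
FIR: 45  (via HUB)
CEN: 50  (via BRV)
Shortest route: LAR–TOR–HUB–BRV–CEN = 50 min.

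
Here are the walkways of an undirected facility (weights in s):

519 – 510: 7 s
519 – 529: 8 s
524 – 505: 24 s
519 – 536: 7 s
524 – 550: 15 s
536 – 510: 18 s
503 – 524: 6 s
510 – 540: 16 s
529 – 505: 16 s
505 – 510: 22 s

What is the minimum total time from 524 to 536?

Compare a few routes:
524 - 505 - 510 - 519 - 536: 24+22+7+7 = 60
524 - 505 - 529 - 519 - 536: 24+16+8+7 = 55
Cheapest is 524 - 505 - 529 - 519 - 536 at 55 s.

55 s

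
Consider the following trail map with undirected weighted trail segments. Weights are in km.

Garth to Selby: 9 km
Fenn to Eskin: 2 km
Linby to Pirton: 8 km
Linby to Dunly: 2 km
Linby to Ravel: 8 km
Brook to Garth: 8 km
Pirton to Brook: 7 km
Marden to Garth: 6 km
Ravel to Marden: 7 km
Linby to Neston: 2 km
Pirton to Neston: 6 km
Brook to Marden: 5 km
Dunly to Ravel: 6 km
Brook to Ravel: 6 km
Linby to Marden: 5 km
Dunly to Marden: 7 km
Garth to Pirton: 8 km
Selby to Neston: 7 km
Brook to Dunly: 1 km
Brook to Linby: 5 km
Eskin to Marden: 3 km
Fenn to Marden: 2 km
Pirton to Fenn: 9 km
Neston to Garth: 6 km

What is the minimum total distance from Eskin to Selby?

Enumerating some paths:
Eskin → Marden → Linby → Neston → Selby: 3+5+2+7 = 17
Eskin → Marden → Garth → Selby: 3+6+9 = 18
Cheapest is Eskin → Marden → Linby → Neston → Selby at 17 km.

17 km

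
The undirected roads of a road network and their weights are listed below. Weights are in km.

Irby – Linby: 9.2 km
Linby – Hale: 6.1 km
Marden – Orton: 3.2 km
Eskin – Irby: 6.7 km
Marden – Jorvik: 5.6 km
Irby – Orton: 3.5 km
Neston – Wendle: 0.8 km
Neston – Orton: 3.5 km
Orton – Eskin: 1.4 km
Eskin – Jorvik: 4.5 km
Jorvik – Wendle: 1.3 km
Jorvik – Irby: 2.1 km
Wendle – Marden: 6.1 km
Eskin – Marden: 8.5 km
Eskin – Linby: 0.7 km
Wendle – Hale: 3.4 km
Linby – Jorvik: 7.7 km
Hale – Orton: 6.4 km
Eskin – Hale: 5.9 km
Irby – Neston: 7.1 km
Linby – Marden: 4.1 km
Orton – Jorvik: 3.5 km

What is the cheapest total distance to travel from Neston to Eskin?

4.9 km

Enumerating some paths:
Neston - Wendle - Jorvik - Irby - Orton - Eskin: 0.8+1.3+2.1+3.5+1.4 = 9.1
Neston - Wendle - Jorvik - Eskin: 0.8+1.3+4.5 = 6.6
Neston - Wendle - Jorvik - Orton - Eskin: 0.8+1.3+3.5+1.4 = 7
Neston - Orton - Eskin: 3.5+1.4 = 4.9
Cheapest is Neston - Orton - Eskin at 4.9 km.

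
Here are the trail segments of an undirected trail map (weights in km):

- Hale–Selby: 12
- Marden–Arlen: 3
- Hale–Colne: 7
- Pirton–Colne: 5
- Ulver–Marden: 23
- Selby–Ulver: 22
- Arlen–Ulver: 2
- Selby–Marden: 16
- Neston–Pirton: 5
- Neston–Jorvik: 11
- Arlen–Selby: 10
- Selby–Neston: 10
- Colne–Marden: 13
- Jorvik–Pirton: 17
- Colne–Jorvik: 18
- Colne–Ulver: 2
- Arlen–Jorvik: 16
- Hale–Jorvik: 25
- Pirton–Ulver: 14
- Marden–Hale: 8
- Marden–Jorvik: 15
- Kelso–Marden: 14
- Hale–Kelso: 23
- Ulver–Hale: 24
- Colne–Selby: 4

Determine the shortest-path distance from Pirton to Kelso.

Candidate routes:
Pirton → Colne → Hale → Marden → Kelso: 5+7+8+14 = 34
Pirton → Colne → Marden → Kelso: 5+13+14 = 32
Pirton → Ulver → Arlen → Marden → Kelso: 14+2+3+14 = 33
Pirton → Colne → Ulver → Arlen → Marden → Kelso: 5+2+2+3+14 = 26
Cheapest is Pirton → Colne → Ulver → Arlen → Marden → Kelso at 26 km.

26 km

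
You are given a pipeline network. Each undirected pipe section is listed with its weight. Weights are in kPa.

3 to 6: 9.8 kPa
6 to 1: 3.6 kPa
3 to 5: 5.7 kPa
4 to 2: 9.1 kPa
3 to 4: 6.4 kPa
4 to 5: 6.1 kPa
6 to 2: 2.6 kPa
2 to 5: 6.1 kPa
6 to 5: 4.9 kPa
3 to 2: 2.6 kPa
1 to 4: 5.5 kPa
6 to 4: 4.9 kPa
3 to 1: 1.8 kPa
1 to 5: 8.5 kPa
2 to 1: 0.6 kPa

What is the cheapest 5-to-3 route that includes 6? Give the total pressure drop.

Shortest 5→6: 5–6 = 4.9
Best 6 to 3: 6–2–1–3 costing 5
Total via 6: 4.9 + 5 = 9.9 kPa.

9.9 kPa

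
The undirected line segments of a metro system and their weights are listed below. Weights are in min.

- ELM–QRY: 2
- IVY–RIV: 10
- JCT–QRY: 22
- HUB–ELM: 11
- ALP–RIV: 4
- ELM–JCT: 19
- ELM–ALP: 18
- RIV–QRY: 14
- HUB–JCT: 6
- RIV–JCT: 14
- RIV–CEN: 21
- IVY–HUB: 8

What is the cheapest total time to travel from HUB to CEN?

Shortest distances from HUB:
HUB: 0
JCT: 6  (via HUB)
IVY: 8  (via HUB)
ELM: 11  (via HUB)
QRY: 13  (via ELM)
RIV: 18  (via IVY)
ALP: 22  (via RIV)
CEN: 39  (via RIV)
Shortest route: HUB–IVY–RIV–CEN = 39 min.

39 min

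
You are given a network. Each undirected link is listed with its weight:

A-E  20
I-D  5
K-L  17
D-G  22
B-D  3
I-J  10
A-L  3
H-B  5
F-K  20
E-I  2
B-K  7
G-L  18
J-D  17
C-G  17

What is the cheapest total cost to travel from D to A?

27

Settle nodes by increasing distance from D:
D: 0
B: 3  (via D)
I: 5  (via D)
E: 7  (via I)
H: 8  (via B)
K: 10  (via B)
J: 15  (via I)
G: 22  (via D)
A: 27  (via E)
Shortest route: D → I → E → A = 27.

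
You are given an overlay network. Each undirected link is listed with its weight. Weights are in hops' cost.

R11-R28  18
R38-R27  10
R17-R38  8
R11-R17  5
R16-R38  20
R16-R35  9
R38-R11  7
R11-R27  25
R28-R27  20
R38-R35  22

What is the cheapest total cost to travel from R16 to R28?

45 hops' cost

Compare a few routes:
R16 → R38 → R27 → R28: 20+10+20 = 50
R16 → R38 → R11 → R28: 20+7+18 = 45
Cheapest is R16 → R38 → R11 → R28 at 45 hops' cost.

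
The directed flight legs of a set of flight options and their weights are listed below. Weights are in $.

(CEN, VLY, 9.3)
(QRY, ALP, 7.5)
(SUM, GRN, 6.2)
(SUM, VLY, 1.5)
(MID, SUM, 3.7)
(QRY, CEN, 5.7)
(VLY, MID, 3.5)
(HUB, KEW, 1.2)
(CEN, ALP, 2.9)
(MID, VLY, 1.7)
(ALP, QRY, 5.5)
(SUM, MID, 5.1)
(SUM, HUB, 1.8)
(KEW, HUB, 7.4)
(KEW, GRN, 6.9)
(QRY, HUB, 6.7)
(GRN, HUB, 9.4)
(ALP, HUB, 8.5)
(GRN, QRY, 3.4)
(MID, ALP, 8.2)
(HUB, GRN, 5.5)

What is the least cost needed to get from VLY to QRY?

$16.8

Candidate routes:
VLY–MID–ALP–QRY: 3.5+8.2+5.5 = 17.2
VLY–MID–SUM–GRN–QRY: 3.5+3.7+6.2+3.4 = 16.8
Cheapest is VLY–MID–SUM–GRN–QRY at $16.8.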